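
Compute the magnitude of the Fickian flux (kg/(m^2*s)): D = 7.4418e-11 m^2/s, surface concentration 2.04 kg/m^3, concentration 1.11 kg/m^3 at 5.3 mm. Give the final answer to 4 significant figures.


J = -D * (dC/dx) = D * (C1 - C2) / dx
J = 7.4418e-11 * (2.04 - 1.11) / 5.3e-03
J = 1.306e-08 kg/(m^2*s)


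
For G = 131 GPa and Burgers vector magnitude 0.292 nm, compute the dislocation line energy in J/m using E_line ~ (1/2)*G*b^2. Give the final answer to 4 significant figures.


E = G*b^2/2
b = 0.292 nm = 2.92e-10 m
G = 131 GPa = 1.31e+11 Pa
E = 0.5 * 1.31e+11 * (2.92e-10)^2
E = 5.585e-09 J/m


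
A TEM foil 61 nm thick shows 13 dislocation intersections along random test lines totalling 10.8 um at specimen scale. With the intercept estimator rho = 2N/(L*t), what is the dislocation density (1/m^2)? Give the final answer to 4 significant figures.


rho = 2N / (L * t)
L = 10.8 um = 1.08e-05 m, t = 61 nm = 6.1e-08 m
rho = 2 * 13 / (1.08e-05 * 6.1e-08)
rho = 3.947e+13 1/m^2


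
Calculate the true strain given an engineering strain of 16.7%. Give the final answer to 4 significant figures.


epsilon_true = ln(1 + epsilon_eng)
epsilon_true = ln(1 + 0.167)
epsilon_true = 0.1544


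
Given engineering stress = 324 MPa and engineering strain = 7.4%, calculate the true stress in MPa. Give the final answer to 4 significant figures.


sigma_true = sigma_eng * (1 + epsilon_eng)
sigma_true = 324 * (1 + 0.074)
sigma_true = 348 MPa


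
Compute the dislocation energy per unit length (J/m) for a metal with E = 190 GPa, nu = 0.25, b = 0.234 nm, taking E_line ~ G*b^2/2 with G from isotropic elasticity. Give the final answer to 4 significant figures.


Step 1: G = E / (2*(1+nu))
G = 190 / (2*(1+0.25)) = 76 GPa = 7.6e+10 Pa
Step 2: E_line = G*b^2/2
b = 0.234 nm = 2.34e-10 m
E_line = 0.5 * 7.6e+10 * (2.34e-10)^2 = 2.081e-09 J/m


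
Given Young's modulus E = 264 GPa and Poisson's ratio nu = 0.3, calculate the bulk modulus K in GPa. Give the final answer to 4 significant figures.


K = E / (3*(1-2*nu))
K = 264 / (3*(1-2*0.3))
K = 220 GPa


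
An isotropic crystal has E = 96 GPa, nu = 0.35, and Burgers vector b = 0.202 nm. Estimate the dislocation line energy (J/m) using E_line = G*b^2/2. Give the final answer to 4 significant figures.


Step 1: G = E / (2*(1+nu))
G = 96 / (2*(1+0.35)) = 35.5556 GPa = 3.55556e+10 Pa
Step 2: E_line = G*b^2/2
b = 0.202 nm = 2.02e-10 m
E_line = 0.5 * 3.55556e+10 * (2.02e-10)^2 = 7.254e-10 J/m


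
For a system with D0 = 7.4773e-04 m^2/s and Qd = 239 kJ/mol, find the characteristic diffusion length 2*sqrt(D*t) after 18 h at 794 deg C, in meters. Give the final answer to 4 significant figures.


Step 1: D = D0 * exp(-Qd/(R*T))
T = 1067.15 K
D = 7.4773e-04 * exp(-239e3 / (8.314 * 1067.15)) = 1.49554e-15 m^2/s
Step 2: L = 2*sqrt(D*t)
t = 18 h = 64800 s
L = 2*sqrt(1.49554e-15 * 64800) = 1.969e-05 m


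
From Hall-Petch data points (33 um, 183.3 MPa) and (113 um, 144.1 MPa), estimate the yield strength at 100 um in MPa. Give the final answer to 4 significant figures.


sigma_y = sigma0 + k / sqrt(d)
1/sqrt(d1) = 1/sqrt(3.3e-05) = 174.078;  1/sqrt(d2) = 94.0721
k = (sigma1 - sigma2) / (1/sqrt(d1) - 1/sqrt(d2)) = (183.3 - 144.1) / (174.078 - 94.0721) = 0.489966 MPa*m^0.5
sigma0 = sigma1 - k/sqrt(d1) = 183.3 - 0.489966*174.078 = 98.0079 MPa
sigma_y(d3) = 98.0079 + 0.489966 / sqrt(1e-04) = 147 MPa


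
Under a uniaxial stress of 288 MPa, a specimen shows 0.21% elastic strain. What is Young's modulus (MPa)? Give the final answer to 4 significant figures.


E = sigma / epsilon
epsilon = 0.21% = 2.1e-03
E = 288 / 2.1e-03
E = 137100 MPa


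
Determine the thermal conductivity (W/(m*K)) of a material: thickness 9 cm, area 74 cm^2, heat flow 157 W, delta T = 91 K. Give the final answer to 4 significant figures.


k = Q*L / (A*dT)
L = 0.09 m, A = 7.4e-03 m^2
k = 157 * 0.09 / (7.4e-03 * 91)
k = 20.98 W/(m*K)


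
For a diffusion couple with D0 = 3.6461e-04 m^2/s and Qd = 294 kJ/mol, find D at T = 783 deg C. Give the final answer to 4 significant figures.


D = D0 * exp(-Qd / (R*T))
T = 1056.15 K
D = 3.6461e-04 * exp(-294e3 / (8.314 * 1056.15))
D = 1.049e-18 m^2/s


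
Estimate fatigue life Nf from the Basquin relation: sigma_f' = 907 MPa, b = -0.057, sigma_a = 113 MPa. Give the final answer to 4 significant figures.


sigma_a = sigma_f' * (2*Nf)^b
2*Nf = (sigma_a / sigma_f')^(1/b)
2*Nf = (113 / 907)^(1/-0.057)
2*Nf = 7.39481e+15
Nf = 3.697e+15 cycles


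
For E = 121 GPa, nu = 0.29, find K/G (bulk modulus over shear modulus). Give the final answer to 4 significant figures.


G = E / (2*(1+nu))
G = 121 / (2*(1+0.29)) = 46.8992 GPa
K = E / (3*(1-2*nu))
K = 121 / (3*(1-2*0.29)) = 96.0317 GPa
K/G = 96.0317 / 46.8992 = 2.048


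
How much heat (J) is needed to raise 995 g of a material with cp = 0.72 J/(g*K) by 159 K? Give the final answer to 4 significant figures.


Q = m * cp * dT
Q = 995 * 0.72 * 159
Q = 113900 J


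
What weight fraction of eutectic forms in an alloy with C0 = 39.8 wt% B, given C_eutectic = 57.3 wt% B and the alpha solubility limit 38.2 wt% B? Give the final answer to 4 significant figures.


f_primary = (C_e - C0) / (C_e - C_alpha_max)
f_primary = (57.3 - 39.8) / (57.3 - 38.2)
f_primary = 0.91623
f_eutectic = 1 - 0.91623 = 0.08377


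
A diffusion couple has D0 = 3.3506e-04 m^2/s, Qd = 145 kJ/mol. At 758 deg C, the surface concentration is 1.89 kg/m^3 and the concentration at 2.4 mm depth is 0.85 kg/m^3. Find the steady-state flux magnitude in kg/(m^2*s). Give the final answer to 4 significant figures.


Step 1: D = D0 * exp(-Qd/(R*T))
T = 758 + 273.15 = 1031.15 K
D = 3.3506e-04 * exp(-145e3 / (8.314 * 1031.15)) = 1.5123e-11 m^2/s
Step 2: J = D * (C1 - C2) / dx
J = 1.5123e-11 * (1.89 - 0.85) / 2.4e-03
J = 6.553e-09 kg/(m^2*s)


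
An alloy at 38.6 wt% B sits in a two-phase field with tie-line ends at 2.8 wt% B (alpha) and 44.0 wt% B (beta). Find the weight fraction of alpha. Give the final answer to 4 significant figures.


f_alpha = (C_beta - C0) / (C_beta - C_alpha)
f_alpha = (44.0 - 38.6) / (44.0 - 2.8)
f_alpha = 0.1311


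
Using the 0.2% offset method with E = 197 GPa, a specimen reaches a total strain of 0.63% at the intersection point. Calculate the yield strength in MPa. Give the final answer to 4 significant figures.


Offset strain = 0.002
Elastic strain at yield = total_strain - offset = 6.3e-03 - 0.002 = 4.3e-03
sigma_y = E * elastic_strain = 197000 * 4.3e-03
sigma_y = 847.1 MPa


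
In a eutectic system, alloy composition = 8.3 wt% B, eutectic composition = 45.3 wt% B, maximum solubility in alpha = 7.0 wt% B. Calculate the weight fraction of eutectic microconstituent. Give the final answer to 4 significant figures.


f_primary = (C_e - C0) / (C_e - C_alpha_max)
f_primary = (45.3 - 8.3) / (45.3 - 7.0)
f_primary = 0.966057
f_eutectic = 1 - 0.966057 = 0.03394


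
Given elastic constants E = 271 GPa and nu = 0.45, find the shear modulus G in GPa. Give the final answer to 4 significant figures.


G = E / (2*(1+nu))
G = 271 / (2*(1+0.45))
G = 93.45 GPa


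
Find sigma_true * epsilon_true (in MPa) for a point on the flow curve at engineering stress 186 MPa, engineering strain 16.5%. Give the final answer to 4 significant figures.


sigma_true = sigma_eng * (1 + epsilon_eng)
sigma_true = 186 * (1 + 0.165) = 216.69 MPa
epsilon_true = ln(1 + epsilon_eng)
epsilon_true = ln(1 + 0.165) = 0.152721
sigma_true * epsilon_true = 216.69 * 0.152721 = 33.09 MPa


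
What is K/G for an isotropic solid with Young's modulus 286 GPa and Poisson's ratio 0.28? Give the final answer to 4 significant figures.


G = E / (2*(1+nu))
G = 286 / (2*(1+0.28)) = 111.719 GPa
K = E / (3*(1-2*nu))
K = 286 / (3*(1-2*0.28)) = 216.667 GPa
K/G = 216.667 / 111.719 = 1.939


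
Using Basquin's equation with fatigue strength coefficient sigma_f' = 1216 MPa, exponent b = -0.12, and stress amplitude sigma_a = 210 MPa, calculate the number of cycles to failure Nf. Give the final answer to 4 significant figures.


sigma_a = sigma_f' * (2*Nf)^b
2*Nf = (sigma_a / sigma_f')^(1/b)
2*Nf = (210 / 1216)^(1/-0.12)
2*Nf = 2.26962e+06
Nf = 1.135e+06 cycles


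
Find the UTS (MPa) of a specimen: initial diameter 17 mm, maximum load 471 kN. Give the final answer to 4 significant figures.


A0 = pi*(d/2)^2 = pi*(17/2)^2 = 226.98 mm^2
UTS = F_max / A0 = 471*1000 / 226.98
UTS = 2075 MPa


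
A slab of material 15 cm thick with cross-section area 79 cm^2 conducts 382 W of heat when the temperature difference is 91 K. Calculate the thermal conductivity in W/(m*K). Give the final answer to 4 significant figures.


k = Q*L / (A*dT)
L = 0.15 m, A = 7.9e-03 m^2
k = 382 * 0.15 / (7.9e-03 * 91)
k = 79.71 W/(m*K)


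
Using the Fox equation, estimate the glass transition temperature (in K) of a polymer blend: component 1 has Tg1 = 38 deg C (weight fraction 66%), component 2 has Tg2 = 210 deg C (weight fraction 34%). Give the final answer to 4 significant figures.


1/Tg = w1/Tg1 + w2/Tg2 (in Kelvin)
Tg1 = 311.15 K, Tg2 = 483.15 K
1/Tg = 0.66/311.15 + 0.34/483.15
Tg = 354 K


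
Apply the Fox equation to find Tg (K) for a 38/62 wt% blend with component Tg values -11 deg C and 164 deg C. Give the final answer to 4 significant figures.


1/Tg = w1/Tg1 + w2/Tg2 (in Kelvin)
Tg1 = 262.15 K, Tg2 = 437.15 K
1/Tg = 0.38/262.15 + 0.62/437.15
Tg = 348.7 K


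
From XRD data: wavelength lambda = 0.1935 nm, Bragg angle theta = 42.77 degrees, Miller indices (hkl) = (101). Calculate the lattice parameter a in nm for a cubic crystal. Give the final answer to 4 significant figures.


d = lambda / (2*sin(theta))
d = 0.1935 / (2*sin(42.77 deg))
d = 0.142477 nm
a = d * sqrt(h^2+k^2+l^2) = 0.142477 * sqrt(2)
a = 0.2015 nm


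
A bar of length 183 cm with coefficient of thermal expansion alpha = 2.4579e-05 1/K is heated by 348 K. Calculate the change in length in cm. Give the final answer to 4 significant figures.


dL = L0 * alpha * dT
dL = 183 * 2.4579e-05 * 348
dL = 1.565 cm


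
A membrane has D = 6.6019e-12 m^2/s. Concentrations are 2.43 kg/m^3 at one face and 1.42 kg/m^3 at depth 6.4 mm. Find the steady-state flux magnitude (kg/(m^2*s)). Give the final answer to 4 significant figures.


J = -D * (dC/dx) = D * (C1 - C2) / dx
J = 6.6019e-12 * (2.43 - 1.42) / 6.4e-03
J = 1.042e-09 kg/(m^2*s)


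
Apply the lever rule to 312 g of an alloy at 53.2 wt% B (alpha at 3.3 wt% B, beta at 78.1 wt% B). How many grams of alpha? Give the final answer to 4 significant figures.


f_alpha = (C_beta - C0) / (C_beta - C_alpha)
f_alpha = (78.1 - 53.2) / (78.1 - 3.3) = 0.332888
m_alpha = f_alpha * m_total = 0.332888 * 312 = 103.9 g


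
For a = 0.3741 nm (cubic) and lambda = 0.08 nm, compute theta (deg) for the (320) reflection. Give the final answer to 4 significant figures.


d = a / sqrt(h^2+k^2+l^2)
d = 0.3741 / sqrt(13) = 0.103757 nm
lambda = 2*d*sin(theta)  =>  sin(theta) = lambda / (2*d)
sin(theta) = 0.08 / (2 * 0.103757) = 0.385517
theta = 22.68 deg


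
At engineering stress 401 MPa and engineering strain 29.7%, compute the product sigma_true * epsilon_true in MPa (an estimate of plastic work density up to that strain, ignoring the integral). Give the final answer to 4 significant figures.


sigma_true = sigma_eng * (1 + epsilon_eng)
sigma_true = 401 * (1 + 0.297) = 520.097 MPa
epsilon_true = ln(1 + epsilon_eng)
epsilon_true = ln(1 + 0.297) = 0.260054
sigma_true * epsilon_true = 520.097 * 0.260054 = 135.3 MPa


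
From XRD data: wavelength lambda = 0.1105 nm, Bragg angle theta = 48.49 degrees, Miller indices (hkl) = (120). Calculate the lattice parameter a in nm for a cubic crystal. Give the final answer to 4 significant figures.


d = lambda / (2*sin(theta))
d = 0.1105 / (2*sin(48.49 deg))
d = 0.0737808 nm
a = d * sqrt(h^2+k^2+l^2) = 0.0737808 * sqrt(5)
a = 0.165 nm


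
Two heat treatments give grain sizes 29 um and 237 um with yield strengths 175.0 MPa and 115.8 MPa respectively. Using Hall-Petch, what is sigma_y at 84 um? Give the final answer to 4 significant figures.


sigma_y = sigma0 + k / sqrt(d)
1/sqrt(d1) = 1/sqrt(2.9e-05) = 185.695;  1/sqrt(d2) = 64.957
k = (sigma1 - sigma2) / (1/sqrt(d1) - 1/sqrt(d2)) = (175.0 - 115.8) / (185.695 - 64.957) = 0.490316 MPa*m^0.5
sigma0 = sigma1 - k/sqrt(d1) = 175.0 - 0.490316*185.695 = 83.9505 MPa
sigma_y(d3) = 83.9505 + 0.490316 / sqrt(8.4e-05) = 137.4 MPa


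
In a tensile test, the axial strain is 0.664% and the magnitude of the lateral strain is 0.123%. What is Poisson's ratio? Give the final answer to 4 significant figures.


nu = -epsilon_lat / epsilon_axial
Lateral strain is contraction (negative), so using magnitudes:
nu = 0.123 / 0.664
nu = 0.1852


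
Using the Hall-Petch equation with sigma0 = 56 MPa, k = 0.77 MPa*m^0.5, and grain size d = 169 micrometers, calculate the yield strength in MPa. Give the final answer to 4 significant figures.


sigma_y = sigma0 + k / sqrt(d)
d = 169 um = 1.69e-04 m
sigma_y = 56 + 0.77 / sqrt(1.69e-04)
sigma_y = 115.2 MPa


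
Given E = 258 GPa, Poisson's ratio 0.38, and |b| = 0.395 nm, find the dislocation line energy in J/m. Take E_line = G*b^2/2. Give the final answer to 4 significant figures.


Step 1: G = E / (2*(1+nu))
G = 258 / (2*(1+0.38)) = 93.4783 GPa = 9.34783e+10 Pa
Step 2: E_line = G*b^2/2
b = 0.395 nm = 3.95e-10 m
E_line = 0.5 * 9.34783e+10 * (3.95e-10)^2 = 7.292e-09 J/m


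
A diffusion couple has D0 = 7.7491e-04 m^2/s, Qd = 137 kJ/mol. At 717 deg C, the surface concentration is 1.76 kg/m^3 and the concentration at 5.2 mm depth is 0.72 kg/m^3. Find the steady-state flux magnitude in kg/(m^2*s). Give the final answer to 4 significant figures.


Step 1: D = D0 * exp(-Qd/(R*T))
T = 717 + 273.15 = 990.15 K
D = 7.7491e-04 * exp(-137e3 / (8.314 * 990.15)) = 4.58834e-11 m^2/s
Step 2: J = D * (C1 - C2) / dx
J = 4.58834e-11 * (1.76 - 0.72) / 5.2e-03
J = 9.177e-09 kg/(m^2*s)


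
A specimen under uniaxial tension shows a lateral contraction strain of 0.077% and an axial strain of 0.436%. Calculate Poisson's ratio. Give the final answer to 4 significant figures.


nu = -epsilon_lat / epsilon_axial
Lateral strain is contraction (negative), so using magnitudes:
nu = 0.077 / 0.436
nu = 0.1766


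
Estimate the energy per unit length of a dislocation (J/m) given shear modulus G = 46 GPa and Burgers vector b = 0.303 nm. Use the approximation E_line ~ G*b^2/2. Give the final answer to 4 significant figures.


E = G*b^2/2
b = 0.303 nm = 3.03e-10 m
G = 46 GPa = 4.6e+10 Pa
E = 0.5 * 4.6e+10 * (3.03e-10)^2
E = 2.112e-09 J/m


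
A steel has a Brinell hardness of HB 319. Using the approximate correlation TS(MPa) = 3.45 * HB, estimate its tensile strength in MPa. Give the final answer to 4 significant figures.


TS (MPa) = 3.45 * HB
TS = 3.45 * 319
TS = 1101 MPa


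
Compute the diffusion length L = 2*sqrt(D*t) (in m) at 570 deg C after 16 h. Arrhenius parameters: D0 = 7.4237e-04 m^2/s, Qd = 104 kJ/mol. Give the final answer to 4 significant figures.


Step 1: D = D0 * exp(-Qd/(R*T))
T = 843.15 K
D = 7.4237e-04 * exp(-104e3 / (8.314 * 843.15)) = 2.67549e-10 m^2/s
Step 2: L = 2*sqrt(D*t)
t = 16 h = 57600 s
L = 2*sqrt(2.67549e-10 * 57600) = 7.851e-03 m


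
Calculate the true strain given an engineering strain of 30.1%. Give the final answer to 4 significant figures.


epsilon_true = ln(1 + epsilon_eng)
epsilon_true = ln(1 + 0.301)
epsilon_true = 0.2631


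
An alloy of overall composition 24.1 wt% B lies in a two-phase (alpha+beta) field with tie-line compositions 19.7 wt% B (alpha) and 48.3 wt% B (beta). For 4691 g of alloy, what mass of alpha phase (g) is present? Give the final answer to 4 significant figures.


f_alpha = (C_beta - C0) / (C_beta - C_alpha)
f_alpha = (48.3 - 24.1) / (48.3 - 19.7) = 0.846154
m_alpha = f_alpha * m_total = 0.846154 * 4691 = 3969 g


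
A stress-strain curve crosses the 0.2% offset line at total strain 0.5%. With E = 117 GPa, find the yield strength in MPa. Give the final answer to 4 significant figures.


Offset strain = 0.002
Elastic strain at yield = total_strain - offset = 5e-03 - 0.002 = 3e-03
sigma_y = E * elastic_strain = 117000 * 3e-03
sigma_y = 351 MPa


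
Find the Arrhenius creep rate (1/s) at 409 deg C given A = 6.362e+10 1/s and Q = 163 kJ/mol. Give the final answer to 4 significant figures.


rate = A * exp(-Q / (R*T))
T = 409 + 273.15 = 682.15 K
rate = 6.362e+10 * exp(-163e3 / (8.314 * 682.15))
rate = 0.02097 1/s


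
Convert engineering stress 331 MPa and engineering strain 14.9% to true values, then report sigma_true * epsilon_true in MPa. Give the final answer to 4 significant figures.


sigma_true = sigma_eng * (1 + epsilon_eng)
sigma_true = 331 * (1 + 0.149) = 380.319 MPa
epsilon_true = ln(1 + epsilon_eng)
epsilon_true = ln(1 + 0.149) = 0.138892
sigma_true * epsilon_true = 380.319 * 0.138892 = 52.82 MPa


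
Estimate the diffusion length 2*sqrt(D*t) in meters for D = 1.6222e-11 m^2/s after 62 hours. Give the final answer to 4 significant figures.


t = 62 hr = 223200 s
Diffusion length = 2*sqrt(D*t)
= 2*sqrt(1.6222e-11 * 223200)
= 3.806e-03 m


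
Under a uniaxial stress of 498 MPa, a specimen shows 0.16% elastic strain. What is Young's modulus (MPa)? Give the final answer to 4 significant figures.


E = sigma / epsilon
epsilon = 0.16% = 1.6e-03
E = 498 / 1.6e-03
E = 311300 MPa


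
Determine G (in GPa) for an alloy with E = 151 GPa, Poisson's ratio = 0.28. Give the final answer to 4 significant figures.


G = E / (2*(1+nu))
G = 151 / (2*(1+0.28))
G = 58.98 GPa


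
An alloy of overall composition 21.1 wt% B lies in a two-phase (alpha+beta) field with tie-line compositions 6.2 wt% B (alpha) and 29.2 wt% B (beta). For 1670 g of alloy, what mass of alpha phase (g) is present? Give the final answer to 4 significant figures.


f_alpha = (C_beta - C0) / (C_beta - C_alpha)
f_alpha = (29.2 - 21.1) / (29.2 - 6.2) = 0.352174
m_alpha = f_alpha * m_total = 0.352174 * 1670 = 588.1 g


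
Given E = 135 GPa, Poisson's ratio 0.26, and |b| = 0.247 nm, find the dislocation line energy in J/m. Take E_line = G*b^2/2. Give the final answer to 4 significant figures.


Step 1: G = E / (2*(1+nu))
G = 135 / (2*(1+0.26)) = 53.5714 GPa = 5.35714e+10 Pa
Step 2: E_line = G*b^2/2
b = 0.247 nm = 2.47e-10 m
E_line = 0.5 * 5.35714e+10 * (2.47e-10)^2 = 1.634e-09 J/m


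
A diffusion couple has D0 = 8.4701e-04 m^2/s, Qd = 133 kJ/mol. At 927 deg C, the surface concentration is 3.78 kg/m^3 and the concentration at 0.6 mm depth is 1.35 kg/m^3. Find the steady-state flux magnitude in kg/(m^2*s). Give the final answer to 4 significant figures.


Step 1: D = D0 * exp(-Qd/(R*T))
T = 927 + 273.15 = 1200.15 K
D = 8.4701e-04 * exp(-133e3 / (8.314 * 1200.15)) = 1.37741e-09 m^2/s
Step 2: J = D * (C1 - C2) / dx
J = 1.37741e-09 * (3.78 - 1.35) / 6e-04
J = 5.579e-06 kg/(m^2*s)


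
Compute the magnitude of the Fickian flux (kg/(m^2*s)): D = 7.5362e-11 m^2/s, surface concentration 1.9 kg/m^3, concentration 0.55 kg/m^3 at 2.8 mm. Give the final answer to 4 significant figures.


J = -D * (dC/dx) = D * (C1 - C2) / dx
J = 7.5362e-11 * (1.9 - 0.55) / 2.8e-03
J = 3.634e-08 kg/(m^2*s)


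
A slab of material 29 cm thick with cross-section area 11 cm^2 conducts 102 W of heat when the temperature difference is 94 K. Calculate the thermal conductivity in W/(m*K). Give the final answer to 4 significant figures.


k = Q*L / (A*dT)
L = 0.29 m, A = 1.1e-03 m^2
k = 102 * 0.29 / (1.1e-03 * 94)
k = 286.1 W/(m*K)


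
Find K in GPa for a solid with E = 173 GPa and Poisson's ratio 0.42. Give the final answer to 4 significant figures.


K = E / (3*(1-2*nu))
K = 173 / (3*(1-2*0.42))
K = 360.4 GPa


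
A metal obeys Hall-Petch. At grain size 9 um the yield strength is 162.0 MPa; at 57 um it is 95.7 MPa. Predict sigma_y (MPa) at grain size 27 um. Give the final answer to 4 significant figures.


sigma_y = sigma0 + k / sqrt(d)
1/sqrt(d1) = 1/sqrt(9e-06) = 333.333;  1/sqrt(d2) = 132.453
k = (sigma1 - sigma2) / (1/sqrt(d1) - 1/sqrt(d2)) = (162.0 - 95.7) / (333.333 - 132.453) = 0.330048 MPa*m^0.5
sigma0 = sigma1 - k/sqrt(d1) = 162.0 - 0.330048*333.333 = 51.9841 MPa
sigma_y(d3) = 51.9841 + 0.330048 / sqrt(2.7e-05) = 115.5 MPa


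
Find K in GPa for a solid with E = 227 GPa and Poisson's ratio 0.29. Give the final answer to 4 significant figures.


K = E / (3*(1-2*nu))
K = 227 / (3*(1-2*0.29))
K = 180.2 GPa


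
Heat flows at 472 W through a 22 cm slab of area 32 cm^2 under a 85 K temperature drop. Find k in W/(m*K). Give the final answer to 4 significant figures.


k = Q*L / (A*dT)
L = 0.22 m, A = 3.2e-03 m^2
k = 472 * 0.22 / (3.2e-03 * 85)
k = 381.8 W/(m*K)


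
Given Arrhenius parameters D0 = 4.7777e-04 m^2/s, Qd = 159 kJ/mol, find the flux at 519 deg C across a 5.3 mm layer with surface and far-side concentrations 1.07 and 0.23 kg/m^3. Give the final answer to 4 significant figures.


Step 1: D = D0 * exp(-Qd/(R*T))
T = 519 + 273.15 = 792.15 K
D = 4.7777e-04 * exp(-159e3 / (8.314 * 792.15)) = 1.56432e-14 m^2/s
Step 2: J = D * (C1 - C2) / dx
J = 1.56432e-14 * (1.07 - 0.23) / 5.3e-03
J = 2.479e-12 kg/(m^2*s)


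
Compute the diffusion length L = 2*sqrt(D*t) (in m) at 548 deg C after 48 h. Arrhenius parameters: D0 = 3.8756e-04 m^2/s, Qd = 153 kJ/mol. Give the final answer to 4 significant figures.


Step 1: D = D0 * exp(-Qd/(R*T))
T = 821.15 K
D = 3.8756e-04 * exp(-153e3 / (8.314 * 821.15)) = 7.16832e-14 m^2/s
Step 2: L = 2*sqrt(D*t)
t = 48 h = 172800 s
L = 2*sqrt(7.16832e-14 * 172800) = 2.226e-04 m


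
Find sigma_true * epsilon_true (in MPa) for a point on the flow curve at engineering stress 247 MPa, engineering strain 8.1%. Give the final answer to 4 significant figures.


sigma_true = sigma_eng * (1 + epsilon_eng)
sigma_true = 247 * (1 + 0.081) = 267.007 MPa
epsilon_true = ln(1 + epsilon_eng)
epsilon_true = ln(1 + 0.081) = 0.0778865
sigma_true * epsilon_true = 267.007 * 0.0778865 = 20.8 MPa


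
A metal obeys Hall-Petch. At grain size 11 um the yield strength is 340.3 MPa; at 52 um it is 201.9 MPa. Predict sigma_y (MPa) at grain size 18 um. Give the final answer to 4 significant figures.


sigma_y = sigma0 + k / sqrt(d)
1/sqrt(d1) = 1/sqrt(1.1e-05) = 301.511;  1/sqrt(d2) = 138.675
k = (sigma1 - sigma2) / (1/sqrt(d1) - 1/sqrt(d2)) = (340.3 - 201.9) / (301.511 - 138.675) = 0.849933 MPa*m^0.5
sigma0 = sigma1 - k/sqrt(d1) = 340.3 - 0.849933*301.511 = 84.0354 MPa
sigma_y(d3) = 84.0354 + 0.849933 / sqrt(1.8e-05) = 284.4 MPa


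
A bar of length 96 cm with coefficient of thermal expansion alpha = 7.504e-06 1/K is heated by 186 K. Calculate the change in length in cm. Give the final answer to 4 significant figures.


dL = L0 * alpha * dT
dL = 96 * 7.504e-06 * 186
dL = 0.134 cm


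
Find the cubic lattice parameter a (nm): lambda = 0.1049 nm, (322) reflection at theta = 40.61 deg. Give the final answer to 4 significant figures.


d = lambda / (2*sin(theta))
d = 0.1049 / (2*sin(40.61 deg))
d = 0.0805799 nm
a = d * sqrt(h^2+k^2+l^2) = 0.0805799 * sqrt(17)
a = 0.3322 nm


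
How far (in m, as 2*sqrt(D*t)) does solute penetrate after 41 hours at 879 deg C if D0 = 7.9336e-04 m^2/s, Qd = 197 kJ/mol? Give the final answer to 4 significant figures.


Step 1: D = D0 * exp(-Qd/(R*T))
T = 1152.15 K
D = 7.9336e-04 * exp(-197e3 / (8.314 * 1152.15)) = 9.28591e-13 m^2/s
Step 2: L = 2*sqrt(D*t)
t = 41 h = 147600 s
L = 2*sqrt(9.28591e-13 * 147600) = 7.404e-04 m


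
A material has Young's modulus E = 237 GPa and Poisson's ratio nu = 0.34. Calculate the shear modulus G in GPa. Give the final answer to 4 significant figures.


G = E / (2*(1+nu))
G = 237 / (2*(1+0.34))
G = 88.43 GPa


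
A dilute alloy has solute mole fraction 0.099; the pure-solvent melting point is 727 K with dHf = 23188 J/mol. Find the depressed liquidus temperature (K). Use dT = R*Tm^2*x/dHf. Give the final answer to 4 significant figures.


dT = R*Tm^2*x / dHf
dT = 8.314 * 727^2 * 0.099 / 23188
dT = 18.7608 K
T_new = 727 - 18.7608 = 708.2 K


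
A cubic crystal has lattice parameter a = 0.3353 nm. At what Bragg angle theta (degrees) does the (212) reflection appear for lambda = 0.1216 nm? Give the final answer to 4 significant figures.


d = a / sqrt(h^2+k^2+l^2)
d = 0.3353 / sqrt(9) = 0.111767 nm
lambda = 2*d*sin(theta)  =>  sin(theta) = lambda / (2*d)
sin(theta) = 0.1216 / (2 * 0.111767) = 0.54399
theta = 32.96 deg


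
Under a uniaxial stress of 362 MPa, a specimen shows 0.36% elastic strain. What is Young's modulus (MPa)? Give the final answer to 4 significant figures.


E = sigma / epsilon
epsilon = 0.36% = 3.6e-03
E = 362 / 3.6e-03
E = 100600 MPa


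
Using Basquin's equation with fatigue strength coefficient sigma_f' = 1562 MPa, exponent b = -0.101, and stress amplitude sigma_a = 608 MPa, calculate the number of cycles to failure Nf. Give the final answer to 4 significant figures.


sigma_a = sigma_f' * (2*Nf)^b
2*Nf = (sigma_a / sigma_f')^(1/b)
2*Nf = (608 / 1562)^(1/-0.101)
2*Nf = 11407.8
Nf = 5704 cycles


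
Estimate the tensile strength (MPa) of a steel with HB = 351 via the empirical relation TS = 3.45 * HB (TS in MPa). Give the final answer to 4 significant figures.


TS (MPa) = 3.45 * HB
TS = 3.45 * 351
TS = 1211 MPa


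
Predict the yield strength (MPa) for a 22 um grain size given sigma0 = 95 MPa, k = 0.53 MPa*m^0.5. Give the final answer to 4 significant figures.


sigma_y = sigma0 + k / sqrt(d)
d = 22 um = 2.2e-05 m
sigma_y = 95 + 0.53 / sqrt(2.2e-05)
sigma_y = 208 MPa


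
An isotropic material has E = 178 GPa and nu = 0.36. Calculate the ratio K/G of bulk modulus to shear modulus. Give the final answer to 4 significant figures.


G = E / (2*(1+nu))
G = 178 / (2*(1+0.36)) = 65.4412 GPa
K = E / (3*(1-2*nu))
K = 178 / (3*(1-2*0.36)) = 211.905 GPa
K/G = 211.905 / 65.4412 = 3.238


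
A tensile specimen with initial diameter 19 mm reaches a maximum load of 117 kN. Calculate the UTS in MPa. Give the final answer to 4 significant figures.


A0 = pi*(d/2)^2 = pi*(19/2)^2 = 283.529 mm^2
UTS = F_max / A0 = 117*1000 / 283.529
UTS = 412.7 MPa


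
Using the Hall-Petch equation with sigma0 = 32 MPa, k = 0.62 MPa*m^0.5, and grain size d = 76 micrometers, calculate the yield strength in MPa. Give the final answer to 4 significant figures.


sigma_y = sigma0 + k / sqrt(d)
d = 76 um = 7.6e-05 m
sigma_y = 32 + 0.62 / sqrt(7.6e-05)
sigma_y = 103.1 MPa


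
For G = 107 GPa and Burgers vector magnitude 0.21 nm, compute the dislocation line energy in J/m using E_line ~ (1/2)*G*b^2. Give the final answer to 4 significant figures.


E = G*b^2/2
b = 0.21 nm = 2.1e-10 m
G = 107 GPa = 1.07e+11 Pa
E = 0.5 * 1.07e+11 * (2.1e-10)^2
E = 2.359e-09 J/m


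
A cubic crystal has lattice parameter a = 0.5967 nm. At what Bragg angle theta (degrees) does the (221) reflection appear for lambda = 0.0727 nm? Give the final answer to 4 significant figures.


d = a / sqrt(h^2+k^2+l^2)
d = 0.5967 / sqrt(9) = 0.1989 nm
lambda = 2*d*sin(theta)  =>  sin(theta) = lambda / (2*d)
sin(theta) = 0.0727 / (2 * 0.1989) = 0.182755
theta = 10.53 deg


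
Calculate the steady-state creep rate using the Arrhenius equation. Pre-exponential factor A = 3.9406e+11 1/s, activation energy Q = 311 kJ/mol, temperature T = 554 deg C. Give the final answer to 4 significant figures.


rate = A * exp(-Q / (R*T))
T = 554 + 273.15 = 827.15 K
rate = 3.9406e+11 * exp(-311e3 / (8.314 * 827.15))
rate = 9.019e-09 1/s


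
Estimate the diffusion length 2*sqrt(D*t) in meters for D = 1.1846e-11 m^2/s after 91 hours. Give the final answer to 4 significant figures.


t = 91 hr = 327600 s
Diffusion length = 2*sqrt(D*t)
= 2*sqrt(1.1846e-11 * 327600)
= 3.94e-03 m


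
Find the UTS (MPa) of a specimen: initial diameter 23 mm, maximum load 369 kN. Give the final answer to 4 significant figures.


A0 = pi*(d/2)^2 = pi*(23/2)^2 = 415.476 mm^2
UTS = F_max / A0 = 369*1000 / 415.476
UTS = 888.1 MPa


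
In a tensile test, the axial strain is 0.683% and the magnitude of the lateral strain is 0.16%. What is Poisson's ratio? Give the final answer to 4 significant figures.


nu = -epsilon_lat / epsilon_axial
Lateral strain is contraction (negative), so using magnitudes:
nu = 0.16 / 0.683
nu = 0.2343


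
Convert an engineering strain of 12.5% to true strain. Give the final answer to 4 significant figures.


epsilon_true = ln(1 + epsilon_eng)
epsilon_true = ln(1 + 0.125)
epsilon_true = 0.1178


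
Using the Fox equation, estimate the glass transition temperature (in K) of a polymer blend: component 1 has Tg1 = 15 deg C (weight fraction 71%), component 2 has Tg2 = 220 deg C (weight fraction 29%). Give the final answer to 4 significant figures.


1/Tg = w1/Tg1 + w2/Tg2 (in Kelvin)
Tg1 = 288.15 K, Tg2 = 493.15 K
1/Tg = 0.71/288.15 + 0.29/493.15
Tg = 327.6 K


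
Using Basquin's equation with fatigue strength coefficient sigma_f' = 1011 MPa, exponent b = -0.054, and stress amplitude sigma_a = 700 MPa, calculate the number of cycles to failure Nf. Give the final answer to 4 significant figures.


sigma_a = sigma_f' * (2*Nf)^b
2*Nf = (sigma_a / sigma_f')^(1/b)
2*Nf = (700 / 1011)^(1/-0.054)
2*Nf = 904.772
Nf = 452.4 cycles


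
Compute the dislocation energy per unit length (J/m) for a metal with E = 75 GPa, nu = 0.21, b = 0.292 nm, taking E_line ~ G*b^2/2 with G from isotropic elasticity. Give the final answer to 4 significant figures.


Step 1: G = E / (2*(1+nu))
G = 75 / (2*(1+0.21)) = 30.9917 GPa = 3.09917e+10 Pa
Step 2: E_line = G*b^2/2
b = 0.292 nm = 2.92e-10 m
E_line = 0.5 * 3.09917e+10 * (2.92e-10)^2 = 1.321e-09 J/m


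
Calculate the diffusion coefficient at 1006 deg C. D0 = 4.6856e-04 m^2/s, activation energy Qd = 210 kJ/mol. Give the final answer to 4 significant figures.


D = D0 * exp(-Qd / (R*T))
T = 1279.15 K
D = 4.6856e-04 * exp(-210e3 / (8.314 * 1279.15))
D = 1.245e-12 m^2/s


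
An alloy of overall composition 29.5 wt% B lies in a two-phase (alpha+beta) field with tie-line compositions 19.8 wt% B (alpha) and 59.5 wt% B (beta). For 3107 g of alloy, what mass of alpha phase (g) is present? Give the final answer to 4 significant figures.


f_alpha = (C_beta - C0) / (C_beta - C_alpha)
f_alpha = (59.5 - 29.5) / (59.5 - 19.8) = 0.755668
m_alpha = f_alpha * m_total = 0.755668 * 3107 = 2348 g


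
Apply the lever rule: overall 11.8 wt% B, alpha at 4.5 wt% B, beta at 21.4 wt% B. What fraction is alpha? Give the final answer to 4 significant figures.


f_alpha = (C_beta - C0) / (C_beta - C_alpha)
f_alpha = (21.4 - 11.8) / (21.4 - 4.5)
f_alpha = 0.568


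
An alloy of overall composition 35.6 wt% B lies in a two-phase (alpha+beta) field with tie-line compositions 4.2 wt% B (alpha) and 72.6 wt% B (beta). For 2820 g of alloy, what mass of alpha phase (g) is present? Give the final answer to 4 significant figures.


f_alpha = (C_beta - C0) / (C_beta - C_alpha)
f_alpha = (72.6 - 35.6) / (72.6 - 4.2) = 0.540936
m_alpha = f_alpha * m_total = 0.540936 * 2820 = 1525 g


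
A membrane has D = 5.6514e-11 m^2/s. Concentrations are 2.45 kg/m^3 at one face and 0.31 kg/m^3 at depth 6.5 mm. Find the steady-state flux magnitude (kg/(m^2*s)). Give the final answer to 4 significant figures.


J = -D * (dC/dx) = D * (C1 - C2) / dx
J = 5.6514e-11 * (2.45 - 0.31) / 6.5e-03
J = 1.861e-08 kg/(m^2*s)


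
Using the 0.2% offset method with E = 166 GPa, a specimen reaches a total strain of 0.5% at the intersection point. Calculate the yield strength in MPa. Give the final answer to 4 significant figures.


Offset strain = 0.002
Elastic strain at yield = total_strain - offset = 5e-03 - 0.002 = 3e-03
sigma_y = E * elastic_strain = 166000 * 3e-03
sigma_y = 498 MPa


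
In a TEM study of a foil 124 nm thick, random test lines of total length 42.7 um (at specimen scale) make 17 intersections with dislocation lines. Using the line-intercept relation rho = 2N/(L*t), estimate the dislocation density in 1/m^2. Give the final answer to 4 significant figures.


rho = 2N / (L * t)
L = 42.7 um = 4.27e-05 m, t = 124 nm = 1.24e-07 m
rho = 2 * 17 / (4.27e-05 * 1.24e-07)
rho = 6.421e+12 1/m^2


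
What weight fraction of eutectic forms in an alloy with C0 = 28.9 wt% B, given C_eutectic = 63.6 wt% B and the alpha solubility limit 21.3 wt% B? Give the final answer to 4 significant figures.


f_primary = (C_e - C0) / (C_e - C_alpha_max)
f_primary = (63.6 - 28.9) / (63.6 - 21.3)
f_primary = 0.820331
f_eutectic = 1 - 0.820331 = 0.1797


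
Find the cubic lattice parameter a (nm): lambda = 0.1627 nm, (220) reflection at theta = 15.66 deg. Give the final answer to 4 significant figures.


d = lambda / (2*sin(theta))
d = 0.1627 / (2*sin(15.66 deg))
d = 0.301376 nm
a = d * sqrt(h^2+k^2+l^2) = 0.301376 * sqrt(8)
a = 0.8524 nm


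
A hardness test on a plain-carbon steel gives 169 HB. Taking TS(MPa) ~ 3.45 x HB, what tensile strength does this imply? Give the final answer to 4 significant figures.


TS (MPa) = 3.45 * HB
TS = 3.45 * 169
TS = 583.1 MPa


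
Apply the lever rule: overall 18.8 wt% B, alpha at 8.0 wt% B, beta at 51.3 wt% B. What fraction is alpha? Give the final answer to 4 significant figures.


f_alpha = (C_beta - C0) / (C_beta - C_alpha)
f_alpha = (51.3 - 18.8) / (51.3 - 8.0)
f_alpha = 0.7506


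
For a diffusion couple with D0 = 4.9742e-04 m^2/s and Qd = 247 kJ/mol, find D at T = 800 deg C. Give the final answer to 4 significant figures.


D = D0 * exp(-Qd / (R*T))
T = 1073.15 K
D = 4.9742e-04 * exp(-247e3 / (8.314 * 1073.15))
D = 4.718e-16 m^2/s


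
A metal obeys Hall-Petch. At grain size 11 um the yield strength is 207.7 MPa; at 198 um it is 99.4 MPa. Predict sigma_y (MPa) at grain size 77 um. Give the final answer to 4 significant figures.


sigma_y = sigma0 + k / sqrt(d)
1/sqrt(d1) = 1/sqrt(1.1e-05) = 301.511;  1/sqrt(d2) = 71.0669
k = (sigma1 - sigma2) / (1/sqrt(d1) - 1/sqrt(d2)) = (207.7 - 99.4) / (301.511 - 71.0669) = 0.469961 MPa*m^0.5
sigma0 = sigma1 - k/sqrt(d1) = 207.7 - 0.469961*301.511 = 66.0013 MPa
sigma_y(d3) = 66.0013 + 0.469961 / sqrt(7.7e-05) = 119.6 MPa


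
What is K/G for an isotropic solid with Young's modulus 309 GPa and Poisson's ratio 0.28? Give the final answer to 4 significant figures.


G = E / (2*(1+nu))
G = 309 / (2*(1+0.28)) = 120.703 GPa
K = E / (3*(1-2*nu))
K = 309 / (3*(1-2*0.28)) = 234.091 GPa
K/G = 234.091 / 120.703 = 1.939


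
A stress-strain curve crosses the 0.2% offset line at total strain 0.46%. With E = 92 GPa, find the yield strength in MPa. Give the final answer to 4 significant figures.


Offset strain = 0.002
Elastic strain at yield = total_strain - offset = 4.6e-03 - 0.002 = 2.6e-03
sigma_y = E * elastic_strain = 92000 * 2.6e-03
sigma_y = 239.2 MPa


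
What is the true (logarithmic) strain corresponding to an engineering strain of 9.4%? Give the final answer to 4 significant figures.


epsilon_true = ln(1 + epsilon_eng)
epsilon_true = ln(1 + 0.094)
epsilon_true = 0.08984


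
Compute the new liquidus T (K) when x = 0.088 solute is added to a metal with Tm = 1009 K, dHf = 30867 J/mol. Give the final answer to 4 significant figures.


dT = R*Tm^2*x / dHf
dT = 8.314 * 1009^2 * 0.088 / 30867
dT = 24.1313 K
T_new = 1009 - 24.1313 = 984.9 K


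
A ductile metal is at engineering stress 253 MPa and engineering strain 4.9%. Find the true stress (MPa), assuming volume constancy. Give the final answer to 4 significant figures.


sigma_true = sigma_eng * (1 + epsilon_eng)
sigma_true = 253 * (1 + 0.049)
sigma_true = 265.4 MPa


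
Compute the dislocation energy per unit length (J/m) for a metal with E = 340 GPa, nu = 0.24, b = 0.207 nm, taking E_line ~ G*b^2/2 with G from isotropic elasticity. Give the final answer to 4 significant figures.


Step 1: G = E / (2*(1+nu))
G = 340 / (2*(1+0.24)) = 137.097 GPa = 1.37097e+11 Pa
Step 2: E_line = G*b^2/2
b = 0.207 nm = 2.07e-10 m
E_line = 0.5 * 1.37097e+11 * (2.07e-10)^2 = 2.937e-09 J/m


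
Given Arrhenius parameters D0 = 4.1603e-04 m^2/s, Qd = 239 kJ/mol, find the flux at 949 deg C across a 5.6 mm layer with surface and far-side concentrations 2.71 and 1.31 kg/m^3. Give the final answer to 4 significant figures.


Step 1: D = D0 * exp(-Qd/(R*T))
T = 949 + 273.15 = 1222.15 K
D = 4.1603e-04 * exp(-239e3 / (8.314 * 1222.15)) = 2.53458e-14 m^2/s
Step 2: J = D * (C1 - C2) / dx
J = 2.53458e-14 * (2.71 - 1.31) / 5.6e-03
J = 6.336e-12 kg/(m^2*s)


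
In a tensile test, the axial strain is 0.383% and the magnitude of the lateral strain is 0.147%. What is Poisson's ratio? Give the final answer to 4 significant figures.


nu = -epsilon_lat / epsilon_axial
Lateral strain is contraction (negative), so using magnitudes:
nu = 0.147 / 0.383
nu = 0.3838


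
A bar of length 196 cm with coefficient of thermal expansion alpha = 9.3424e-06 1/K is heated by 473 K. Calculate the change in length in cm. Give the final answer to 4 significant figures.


dL = L0 * alpha * dT
dL = 196 * 9.3424e-06 * 473
dL = 0.8661 cm


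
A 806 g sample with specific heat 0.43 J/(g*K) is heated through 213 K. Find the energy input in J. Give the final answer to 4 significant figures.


Q = m * cp * dT
Q = 806 * 0.43 * 213
Q = 73820 J


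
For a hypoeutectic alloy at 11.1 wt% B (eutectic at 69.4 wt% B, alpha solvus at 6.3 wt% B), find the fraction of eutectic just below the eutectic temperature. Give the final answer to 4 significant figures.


f_primary = (C_e - C0) / (C_e - C_alpha_max)
f_primary = (69.4 - 11.1) / (69.4 - 6.3)
f_primary = 0.92393
f_eutectic = 1 - 0.92393 = 0.07607


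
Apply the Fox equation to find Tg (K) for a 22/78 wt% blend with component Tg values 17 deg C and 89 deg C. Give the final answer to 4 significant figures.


1/Tg = w1/Tg1 + w2/Tg2 (in Kelvin)
Tg1 = 290.15 K, Tg2 = 362.15 K
1/Tg = 0.22/290.15 + 0.78/362.15
Tg = 343.4 K


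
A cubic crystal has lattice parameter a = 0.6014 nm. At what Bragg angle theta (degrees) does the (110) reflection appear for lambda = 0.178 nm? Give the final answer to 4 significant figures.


d = a / sqrt(h^2+k^2+l^2)
d = 0.6014 / sqrt(2) = 0.425254 nm
lambda = 2*d*sin(theta)  =>  sin(theta) = lambda / (2*d)
sin(theta) = 0.178 / (2 * 0.425254) = 0.209287
theta = 12.08 deg


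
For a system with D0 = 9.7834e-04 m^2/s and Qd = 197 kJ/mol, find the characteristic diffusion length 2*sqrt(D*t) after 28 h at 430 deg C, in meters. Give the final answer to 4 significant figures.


Step 1: D = D0 * exp(-Qd/(R*T))
T = 703.15 K
D = 9.7834e-04 * exp(-197e3 / (8.314 * 703.15)) = 2.26723e-18 m^2/s
Step 2: L = 2*sqrt(D*t)
t = 28 h = 100800 s
L = 2*sqrt(2.26723e-18 * 100800) = 9.561e-07 m


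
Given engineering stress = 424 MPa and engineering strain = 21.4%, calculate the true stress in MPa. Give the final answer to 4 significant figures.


sigma_true = sigma_eng * (1 + epsilon_eng)
sigma_true = 424 * (1 + 0.214)
sigma_true = 514.7 MPa


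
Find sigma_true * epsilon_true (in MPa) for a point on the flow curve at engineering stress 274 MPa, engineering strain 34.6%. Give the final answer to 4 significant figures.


sigma_true = sigma_eng * (1 + epsilon_eng)
sigma_true = 274 * (1 + 0.346) = 368.804 MPa
epsilon_true = ln(1 + epsilon_eng)
epsilon_true = ln(1 + 0.346) = 0.297137
sigma_true * epsilon_true = 368.804 * 0.297137 = 109.6 MPa


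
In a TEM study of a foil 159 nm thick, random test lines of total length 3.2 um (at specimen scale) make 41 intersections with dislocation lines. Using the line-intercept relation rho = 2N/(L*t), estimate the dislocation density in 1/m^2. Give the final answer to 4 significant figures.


rho = 2N / (L * t)
L = 3.2 um = 3.2e-06 m, t = 159 nm = 1.59e-07 m
rho = 2 * 41 / (3.2e-06 * 1.59e-07)
rho = 1.612e+14 1/m^2


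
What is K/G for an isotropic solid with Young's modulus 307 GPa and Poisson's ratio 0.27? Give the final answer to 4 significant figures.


G = E / (2*(1+nu))
G = 307 / (2*(1+0.27)) = 120.866 GPa
K = E / (3*(1-2*nu))
K = 307 / (3*(1-2*0.27)) = 222.464 GPa
K/G = 222.464 / 120.866 = 1.841
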